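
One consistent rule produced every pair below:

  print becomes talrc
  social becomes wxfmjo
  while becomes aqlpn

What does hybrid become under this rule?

Shifts by position in print: pos 0: p→t (+4), pos 1: r→a (+9), pos 2: i→l (+3), pos 3: n→r (+4), pos 4: t→c (+9) — repeating every 3. It's a Vigenère-style cipher with numeric key [4,9,3]: position i shifts by key[i mod 3].
Applying it to hybrid: h+4=l, y+9=h, b+3=e, r+4=v, i+9=r, d+3=g.

lhevrg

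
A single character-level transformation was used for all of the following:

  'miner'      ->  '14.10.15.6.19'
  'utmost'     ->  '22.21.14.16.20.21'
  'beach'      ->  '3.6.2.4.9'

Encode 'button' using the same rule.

3.22.21.21.16.15

m is letter #13 and maps to 14: an offset of 1. Each letter is replaced by its alphabet position (a=1..z=26) + 1.
For button: b=2→3, u=21→22, t=20→21, t=20→21, o=15→16, n=14→15.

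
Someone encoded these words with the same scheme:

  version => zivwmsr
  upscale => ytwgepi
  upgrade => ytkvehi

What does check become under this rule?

gligo

Compare letters: v→z is +4, e→i is +4, r→v is +4 — a constant shift. Every letter moves 4 places later in the alphabet, wrapping around z→a.
For check: c+4=g, h+4=l, e+4=i, c+4=g, k+4=o.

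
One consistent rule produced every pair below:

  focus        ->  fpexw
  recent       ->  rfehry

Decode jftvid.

In focus: f→f is +0, o→p is +1, c→e is +2, u→x is +3 — the shift increases by 1 each position. The shift increases by 1 at each position, starting from +0: 0, 1, 2, ….
Reversing it on jftvid: j−0=j, f−1=e, t−2=r, v−3=s, i−4=e, d−5=y.

jersey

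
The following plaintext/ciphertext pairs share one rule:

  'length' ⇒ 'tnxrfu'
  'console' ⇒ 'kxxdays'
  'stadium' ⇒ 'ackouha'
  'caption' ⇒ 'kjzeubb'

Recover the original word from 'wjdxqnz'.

In length: l→t is +8, e→n is +9, n→x is +10, g→r is +11 — the shift increases by 1 each position. Letter i (0-indexed) is shifted by i+8, so successive shifts are 8, 9, 10, ….
Reversing it on wjdxqnz: w−8=o, j−9=a, d−10=t, x−11=m, q−12=e, n−13=a, z−14=l.

oatmeal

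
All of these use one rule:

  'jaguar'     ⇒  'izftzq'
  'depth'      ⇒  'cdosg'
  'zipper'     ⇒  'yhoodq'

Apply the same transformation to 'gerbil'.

fdqahk

Compare letters: j→i is +25, a→z is +25, g→f is +25 — a constant shift. Every letter moves 25 places later in the alphabet, wrapping around z→a.
For gerbil: g+25=f, e+25=d, r+25=q, b+25=a, i+25=h, l+25=k.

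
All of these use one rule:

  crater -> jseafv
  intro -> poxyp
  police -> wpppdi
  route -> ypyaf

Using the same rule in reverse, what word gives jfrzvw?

Shifts by position in crater: pos 0: c→j (+7), pos 1: r→s (+1), pos 2: a→e (+4), pos 3: t→a (+7), pos 4: e→f (+1), pos 5: r→v (+4) — repeating every 3. The shifts repeat in a cycle of length 3: positions 0,1,… shift by +7, +1, +4, then the pattern repeats.
Reversing it on jfrzvw: j−7=c, f−1=e, r−4=n, z−7=s, v−1=u, w−4=s.

census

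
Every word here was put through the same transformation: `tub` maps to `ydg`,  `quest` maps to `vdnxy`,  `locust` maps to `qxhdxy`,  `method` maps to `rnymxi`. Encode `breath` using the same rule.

The shift depends on letter class: consonant t→y is +5, but vowel u→d is +9. Vowels shift forward by 9 and consonants shift forward by 5.
Applying it to breath: b(cons)+5=g, r(cons)+5=w, e(vowel)+9=n, a(vowel)+9=j, t(cons)+5=y, h(cons)+5=m.

gwnjym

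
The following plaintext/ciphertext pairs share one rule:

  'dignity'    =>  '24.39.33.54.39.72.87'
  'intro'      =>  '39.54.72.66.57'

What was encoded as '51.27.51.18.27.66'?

d(#4)→24 and i(#9)→39: differences scale by 3, so n = 3·pos + 12. The formula is n = 3×(alphabet index, a=1) + 12.
Undoing it on 51.27.51.18.27.66: 51→(51−12)÷3=13=m, 27→(27−12)÷3=5=e, 51→(51−12)÷3=13=m, 18→(18−12)÷3=2=b, 27→(27−12)÷3=5=e, 66→(66−12)÷3=18=r.

member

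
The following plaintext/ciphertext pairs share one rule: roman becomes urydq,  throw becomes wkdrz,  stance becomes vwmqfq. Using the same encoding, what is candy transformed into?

fdzgb

Shifts by position in roman: pos 0: r→u (+3), pos 1: o→r (+3), pos 2: m→y (+12), pos 3: a→d (+3), pos 4: n→q (+3) — repeating every 3. A repeating key of period 3 is used — shifts +3, +3, +12 over and over.
Applying it to candy: c+3=f, a+3=d, n+12=z, d+3=g, y+3=b.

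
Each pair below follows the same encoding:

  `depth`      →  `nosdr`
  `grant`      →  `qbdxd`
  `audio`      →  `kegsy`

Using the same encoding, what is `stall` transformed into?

Shifts by position in depth: pos 0: d→n (+10), pos 1: e→o (+10), pos 2: p→s (+3), pos 3: t→d (+10), pos 4: h→r (+10) — repeating every 3. A repeating key of period 3 is used — shifts +10, +10, +3 over and over.
For stall: s+10=c, t+10=d, a+3=d, l+10=v, l+10=v.

cddvv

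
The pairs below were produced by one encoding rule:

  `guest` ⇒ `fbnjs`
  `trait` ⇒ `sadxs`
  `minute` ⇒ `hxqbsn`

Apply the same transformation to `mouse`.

g(6)→f(5) and u(20)→b(1) fit y≡9x+3 (mod 26); the inverse of 9 mod 26 is 3. Treating letters as 0–25, the rule is x ↦ 9x + 3 (mod 26).
For mouse: m(12)→9·12+3≡7=h; o(14)→9·14+3≡25=z; u(20)→9·20+3≡1=b; s(18)→9·18+3≡9=j; e(4)→9·4+3≡13=n (all mod 26).

hzbjn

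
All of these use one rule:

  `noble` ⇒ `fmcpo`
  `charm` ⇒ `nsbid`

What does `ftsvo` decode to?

The output letters match the input read backwards, each shifted +1: noble reversed is elbon. Two steps: reverse the string, then apply a Caesar shift of +1.
Undoing it on ftsvo: shift back: f−1=e, t−1=s, s−1=r, v−1=u, o−1=n → esrun; then reverse → nurse.

nurse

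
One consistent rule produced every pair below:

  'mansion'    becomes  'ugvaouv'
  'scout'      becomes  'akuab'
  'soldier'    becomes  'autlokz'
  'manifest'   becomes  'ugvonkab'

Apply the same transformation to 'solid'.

autol

The shift depends on letter class: consonant m→u is +8, but vowel a→g is +6. The rule splits by letter class: vowels +6, consonants +8.
For solid: s(cons)+8=a, o(vowel)+6=u, l(cons)+8=t, i(vowel)+6=o, d(cons)+8=l.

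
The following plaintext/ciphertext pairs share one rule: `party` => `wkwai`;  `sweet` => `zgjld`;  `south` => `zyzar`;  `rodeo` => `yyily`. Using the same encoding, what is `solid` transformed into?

zyqpn

Shifts by position in party: pos 0: p→w (+7), pos 1: a→k (+10), pos 2: r→w (+5), pos 3: t→a (+7), pos 4: y→i (+10) — repeating every 3. A repeating key of period 3 is used — shifts +7, +10, +5 over and over.
On solid: s+7=z, o+10=y, l+5=q, i+7=p, d+10=n.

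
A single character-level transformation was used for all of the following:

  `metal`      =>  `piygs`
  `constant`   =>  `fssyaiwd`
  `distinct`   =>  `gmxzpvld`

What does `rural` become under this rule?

uywgs

Each letter shifts forward by (position + 3), i.e. 3, 4, 5, … — the shift grows by one for each successive letter.
For rural: r+3=u, u+4=y, r+5=w, a+6=g, l+7=s.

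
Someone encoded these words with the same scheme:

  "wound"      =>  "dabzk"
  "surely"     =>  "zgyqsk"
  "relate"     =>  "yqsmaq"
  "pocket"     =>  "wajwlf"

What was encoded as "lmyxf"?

It's a Vigenère-style cipher with numeric key [7,12]: position i shifts by key[i mod 2].
Reversing it on lmyxf: l−7=e, m−12=a, y−7=r, x−12=l, f−7=y.

early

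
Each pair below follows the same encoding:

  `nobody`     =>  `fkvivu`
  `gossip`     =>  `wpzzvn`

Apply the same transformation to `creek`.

rllyj

The output letters match the input read backwards, each shifted +7: nobody reversed is ydobon. The word is reversed, then every letter is shifted forward by 7.
On creek: reverse → keerc; then shift: k+7=r, e+7=l, e+7=l, r+7=y, c+7=j.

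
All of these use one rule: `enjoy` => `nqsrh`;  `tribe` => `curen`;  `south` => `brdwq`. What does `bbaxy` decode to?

syrup

Shifts by position in enjoy: pos 0: e→n (+9), pos 1: n→q (+3), pos 2: j→s (+9), pos 3: o→r (+3) — repeating every 2. It's a Vigenère-style cipher with numeric key [9,3]: position i shifts by key[i mod 2].
Undoing it on bbaxy: b−9=s, b−3=y, a−9=r, x−3=u, y−9=p.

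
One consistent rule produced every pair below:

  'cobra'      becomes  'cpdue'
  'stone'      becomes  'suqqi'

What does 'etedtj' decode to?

escape

In cobra: c→c is +0, o→p is +1, b→d is +2, r→u is +3 — the shift increases by 1 each position. Letter i (0-indexed) is shifted by i+0, so successive shifts are 0, 1, 2, ….
Decoding etedtj: e−0=e, t−1=s, e−2=c, d−3=a, t−4=p, j−5=e.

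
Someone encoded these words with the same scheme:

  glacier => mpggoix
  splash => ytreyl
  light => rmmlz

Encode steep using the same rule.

yxkiv

Shifts by position in glacier: pos 0: g→m (+6), pos 1: l→p (+4), pos 2: a→g (+6), pos 3: c→g (+4) — repeating every 2. A repeating key of period 2 is used — shifts +6, +4 over and over.
On steep: s+6=y, t+4=x, e+6=k, e+4=i, p+6=v.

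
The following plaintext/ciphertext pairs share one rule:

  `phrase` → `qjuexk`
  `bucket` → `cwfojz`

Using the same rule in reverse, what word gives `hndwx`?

glass

In phrase: p→q is +1, h→j is +2, r→u is +3, a→e is +4 — the shift increases by 1 each position. Each letter shifts forward by (position + 1), i.e. 1, 2, 3, … — the shift grows by one for each successive letter.
Undoing it on hndwx: h−1=g, n−2=l, d−3=a, w−4=s, x−5=s.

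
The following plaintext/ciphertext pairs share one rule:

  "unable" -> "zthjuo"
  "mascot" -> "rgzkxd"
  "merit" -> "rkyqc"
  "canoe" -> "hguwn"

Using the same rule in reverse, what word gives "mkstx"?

hello

The shift increases by 1 at each position, starting from +5: 5, 6, 7, ….
Reversing it on mkstx: m−5=h, k−6=e, s−7=l, t−8=l, x−9=o.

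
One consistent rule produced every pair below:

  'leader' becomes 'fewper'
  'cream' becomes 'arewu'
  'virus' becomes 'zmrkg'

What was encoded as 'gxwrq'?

This is an affine cipher: with a=0,…,z=25, each position x becomes (15x+22) mod 26.
Undoing it on gxwrq: g(6)→7·(6−22)≡18=s; x(23)→7·(23−22)≡7=h; w(22)→7·(22−22)≡0=a; r(17)→7·(17−22)≡17=r; q(16)→7·(16−22)≡10=k (all mod 26).

shark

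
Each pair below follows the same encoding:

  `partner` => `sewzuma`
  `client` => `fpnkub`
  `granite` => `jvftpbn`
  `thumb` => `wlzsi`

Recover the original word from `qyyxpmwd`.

nutrient

Letter i (0-indexed) is shifted by i+3, so successive shifts are 3, 4, 5, ….
Decoding qyyxpmwd: q−3=n, y−4=u, y−5=t, x−6=r, p−7=i, m−8=e, w−9=n, d−10=t.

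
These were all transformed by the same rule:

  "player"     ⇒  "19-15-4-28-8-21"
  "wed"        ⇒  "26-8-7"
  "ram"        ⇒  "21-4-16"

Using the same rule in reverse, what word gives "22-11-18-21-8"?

shore

p is letter #16 and maps to 19: an offset of 3. The number is (letter's place in the alphabet, a=1) + 3.
Reversing it on 22-11-18-21-8: 22→(22−3)÷1=19=s, 11→(11−3)÷1=8=h, 18→(18−3)÷1=15=o, 21→(21−3)÷1=18=r, 8→(8−3)÷1=5=e.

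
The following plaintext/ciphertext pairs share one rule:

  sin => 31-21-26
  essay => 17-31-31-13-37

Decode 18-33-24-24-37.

fully

Letters become their 1-based position plus 12 (so a→13, b→14, …).
Undoing it on 18-33-24-24-37: 18→(18−12)÷1=6=f, 33→(33−12)÷1=21=u, 24→(24−12)÷1=12=l, 24→(24−12)÷1=12=l, 37→(37−12)÷1=25=y.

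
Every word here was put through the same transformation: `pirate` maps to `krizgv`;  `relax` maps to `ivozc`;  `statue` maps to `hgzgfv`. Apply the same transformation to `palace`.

kzozxv

Each pair mirrors across the alphabet (p↔k, i↔r, r↔i): positions sum to 25. Letters are reflected about the middle of the alphabet (position → 25−position): Atbash.
Applying it to palace: p↔k, a↔z, l↔o, a↔z, c↔x, e↔v.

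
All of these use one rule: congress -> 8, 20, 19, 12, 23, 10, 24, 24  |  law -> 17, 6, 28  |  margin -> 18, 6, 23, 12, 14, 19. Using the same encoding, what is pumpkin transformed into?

21, 26, 18, 21, 16, 14, 19

c is letter #3 and maps to 8: an offset of 5. Letters become their 1-based position plus 5 (so a→6, b→7, …).
For pumpkin: p=16→21, u=21→26, m=13→18, p=16→21, k=11→16, i=9→14, n=14→19.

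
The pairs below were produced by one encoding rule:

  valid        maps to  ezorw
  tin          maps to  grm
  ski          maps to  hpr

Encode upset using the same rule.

fkhvg

Each pair mirrors across the alphabet (v↔e, a↔z, l↔o): positions sum to 25. Each letter is replaced by its mirror in the alphabet: a↔z, b↔y, c↔x, and so on (the Atbash cipher).
On upset: u↔f, p↔k, s↔h, e↔v, t↔g.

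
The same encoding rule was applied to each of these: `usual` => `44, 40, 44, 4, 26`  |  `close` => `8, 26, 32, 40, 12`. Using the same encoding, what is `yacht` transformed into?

52, 4, 8, 18, 42

u(#21)→44 and s(#19)→40: differences scale by 2, so n = 2·pos + 2. The formula is n = 2×(alphabet index, a=1) + 2.
Applying it to yacht: y=25→52, a=1→4, c=3→8, h=8→18, t=20→42.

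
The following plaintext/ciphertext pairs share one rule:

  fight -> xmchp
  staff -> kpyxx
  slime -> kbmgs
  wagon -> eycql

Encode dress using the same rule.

nfskk

f(5)→x(23) and i(8)→m(12) fit y≡5x+24 (mod 26); the inverse of 5 mod 26 is 21. This is an affine cipher: with a=0,…,z=25, each position x becomes (5x+24) mod 26.
For dress: d(3)→5·3+24≡13=n; r(17)→5·17+24≡5=f; e(4)→5·4+24≡18=s; s(18)→5·18+24≡10=k; s(18)→5·18+24≡10=k (all mod 26).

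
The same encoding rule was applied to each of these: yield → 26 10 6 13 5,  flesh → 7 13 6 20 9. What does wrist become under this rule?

y is letter #25 and maps to 26: an offset of 1. Each letter is replaced by its alphabet position (a=1..z=26) + 1.
For wrist: w=23→24, r=18→19, i=9→10, s=19→20, t=20→21.

24 19 10 20 21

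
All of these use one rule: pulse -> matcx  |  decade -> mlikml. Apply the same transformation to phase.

Read the word backwards and shift each letter +8.
For phase: reverse → esahp; then shift: e+8=m, s+8=a, a+8=i, h+8=p, p+8=x.

maipx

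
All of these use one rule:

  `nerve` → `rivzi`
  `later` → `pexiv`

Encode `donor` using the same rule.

hsrsv

Compare letters: n→r is +4, e→i is +4, r→v is +4 — a constant shift. This is a Caesar cipher with shift 4.
On donor: d+4=h, o+4=s, n+4=r, o+4=s, r+4=v.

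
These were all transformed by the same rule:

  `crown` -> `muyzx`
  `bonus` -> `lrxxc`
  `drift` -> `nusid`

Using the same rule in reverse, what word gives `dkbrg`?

Shifts by position in crown: pos 0: c→m (+10), pos 1: r→u (+3), pos 2: o→y (+10), pos 3: w→z (+3) — repeating every 2. A repeating key of period 2 is used — shifts +10, +3 over and over.
Reversing it on dkbrg: d−10=t, k−3=h, b−10=r, r−3=o, g−10=w.

throw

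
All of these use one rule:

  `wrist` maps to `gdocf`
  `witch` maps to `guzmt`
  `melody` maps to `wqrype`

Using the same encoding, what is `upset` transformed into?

Shifts by position in wrist: pos 0: w→g (+10), pos 1: r→d (+12), pos 2: i→o (+6), pos 3: s→c (+10), pos 4: t→f (+12) — repeating every 3. The shifts repeat in a cycle of length 3: positions 0,1,… shift by +10, +12, +6, then the pattern repeats.
Applying it to upset: u+10=e, p+12=b, s+6=y, e+10=o, t+12=f.

ebyof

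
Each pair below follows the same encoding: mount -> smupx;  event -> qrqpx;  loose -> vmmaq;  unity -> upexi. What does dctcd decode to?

This is an affine cipher: with a=0,…,z=25, each position x becomes (23x+2) mod 26.
Undoing it on dctcd: d(3)→17·(3−2)≡17=r; c(2)→17·(2−2)≡0=a; t(19)→17·(19−2)≡3=d; c(2)→17·(2−2)≡0=a; d(3)→17·(3−2)≡17=r (all mod 26).

radar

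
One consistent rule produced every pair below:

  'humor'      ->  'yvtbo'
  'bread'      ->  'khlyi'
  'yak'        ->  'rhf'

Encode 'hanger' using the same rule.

ylnuho

The output letters match the input read backwards, each shifted +7: humor reversed is romuh. Two steps: reverse the string, then apply a Caesar shift of +7.
For hanger: reverse → regnah; then shift: r+7=y, e+7=l, g+7=n, n+7=u, a+7=h, h+7=o.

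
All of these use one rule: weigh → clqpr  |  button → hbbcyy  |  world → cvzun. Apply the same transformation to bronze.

hywwjp

In weigh: w→c is +6, e→l is +7, i→q is +8, g→p is +9 — the shift increases by 1 each position. The shift increases by 1 at each position, starting from +6: 6, 7, 8, ….
For bronze: b+6=h, r+7=y, o+8=w, n+9=w, z+10=j, e+11=p.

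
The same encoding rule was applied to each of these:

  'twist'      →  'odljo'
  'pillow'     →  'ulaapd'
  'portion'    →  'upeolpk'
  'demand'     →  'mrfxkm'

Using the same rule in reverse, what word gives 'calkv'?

blink

t(19)→o(14) and w(22)→d(3) fit y≡5x+23 (mod 26); the inverse of 5 mod 26 is 21. This is an affine cipher: with a=0,…,z=25, each position x becomes (5x+23) mod 26.
Decoding calkv: c(2)→21·(2−23)≡1=b; a(0)→21·(0−23)≡11=l; l(11)→21·(11−23)≡8=i; k(10)→21·(10−23)≡13=n; v(21)→21·(21−23)≡10=k (all mod 26).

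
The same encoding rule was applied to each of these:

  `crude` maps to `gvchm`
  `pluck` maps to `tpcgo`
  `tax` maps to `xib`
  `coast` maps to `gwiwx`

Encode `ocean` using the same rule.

wgmir

The shift depends on letter class: consonant c→g is +4, but vowel u→c is +8. Vowels shift forward by 8 and consonants shift forward by 4.
On ocean: o(vowel)+8=w, c(cons)+4=g, e(vowel)+8=m, a(vowel)+8=i, n(cons)+4=r.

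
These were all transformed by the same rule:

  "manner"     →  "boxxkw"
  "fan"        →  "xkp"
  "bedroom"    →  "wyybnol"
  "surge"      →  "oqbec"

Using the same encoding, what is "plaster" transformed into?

The output letters match the input read backwards, each shifted +10: manner reversed is rennam. Read the word backwards and shift each letter +10.
For plaster: reverse → retsalp; then shift: r+10=b, e+10=o, t+10=d, s+10=c, a+10=k, l+10=v, p+10=z.

bodckvz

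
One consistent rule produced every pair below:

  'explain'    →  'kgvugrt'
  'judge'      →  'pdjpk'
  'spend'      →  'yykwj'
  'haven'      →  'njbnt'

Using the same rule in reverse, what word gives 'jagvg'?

Shifts by position in explain: pos 0: e→k (+6), pos 1: x→g (+9), pos 2: p→v (+6), pos 3: l→u (+9) — repeating every 2. The shifts repeat in a cycle of length 2: positions 0,1,… shift by +6, +9, then the pattern repeats.
Reversing it on jagvg: j−6=d, a−9=r, g−6=a, v−9=m, g−6=a.

drama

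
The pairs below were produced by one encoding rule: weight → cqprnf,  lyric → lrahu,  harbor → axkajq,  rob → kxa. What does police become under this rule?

Two steps: reverse the string, then apply a Caesar shift of +9.
Applying it to police: reverse → ecilop; then shift: e+9=n, c+9=l, i+9=r, l+9=u, o+9=x, p+9=y.

nlruxy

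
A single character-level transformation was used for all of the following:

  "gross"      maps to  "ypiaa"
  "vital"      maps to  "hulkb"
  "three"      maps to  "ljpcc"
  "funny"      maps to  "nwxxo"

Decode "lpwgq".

truck

g(6)→y(24) and r(17)→p(15) fit y≡11x+10 (mod 26); the inverse of 11 mod 26 is 19. This is an affine cipher: with a=0,…,z=25, each position x becomes (11x+10) mod 26.
Reversing it on lpwgq: l(11)→19·(11−10)≡19=t; p(15)→19·(15−10)≡17=r; w(22)→19·(22−10)≡20=u; g(6)→19·(6−10)≡2=c; q(16)→19·(16−10)≡10=k (all mod 26).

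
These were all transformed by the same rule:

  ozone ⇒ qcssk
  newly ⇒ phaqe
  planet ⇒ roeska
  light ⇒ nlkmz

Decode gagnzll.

In ozone: o→q is +2, z→c is +3, o→s is +4, n→s is +5 — the shift increases by 1 each position. Letter i (0-indexed) is shifted by i+2, so successive shifts are 2, 3, 4, ….
Reversing it on gagnzll: g−2=e, a−3=x, g−4=c, n−5=i, z−6=t, l−7=e, l−8=d.

excited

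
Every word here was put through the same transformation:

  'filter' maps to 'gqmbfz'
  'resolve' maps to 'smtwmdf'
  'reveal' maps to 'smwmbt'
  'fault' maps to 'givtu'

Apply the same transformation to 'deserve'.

emtmsdf

Shifts by position in filter: pos 0: f→g (+1), pos 1: i→q (+8), pos 2: l→m (+1), pos 3: t→b (+8) — repeating every 2. The shifts repeat in a cycle of length 2: positions 0,1,… shift by +1, +8, then the pattern repeats.
Applying it to deserve: d+1=e, e+8=m, s+1=t, e+8=m, r+1=s, v+8=d, e+1=f.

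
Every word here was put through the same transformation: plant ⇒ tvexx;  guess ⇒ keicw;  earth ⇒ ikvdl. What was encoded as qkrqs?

The shifts repeat in a cycle of length 2: positions 0,1,… shift by +4, +10, then the pattern repeats.
Undoing it on qkrqs: q−4=m, k−10=a, r−4=n, q−10=g, s−4=o.

mango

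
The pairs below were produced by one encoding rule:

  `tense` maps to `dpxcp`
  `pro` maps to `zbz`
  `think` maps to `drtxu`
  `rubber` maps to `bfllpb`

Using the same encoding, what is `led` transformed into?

The shift depends on letter class: consonant t→d is +10, but vowel e→p is +11. The rule splits by letter class: vowels +11, consonants +10.
For led: l(cons)+10=v, e(vowel)+11=p, d(cons)+10=n.

vpn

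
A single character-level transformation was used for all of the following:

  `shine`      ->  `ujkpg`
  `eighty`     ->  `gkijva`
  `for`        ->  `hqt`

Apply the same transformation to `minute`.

Compare letters: s→u is +2, h→j is +2, i→k is +2 — a constant shift. Each letter is shifted forward by 2 in the alphabet (a Caesar shift of +2).
On minute: m+2=o, i+2=k, n+2=p, u+2=w, t+2=v, e+2=g.

okpwvg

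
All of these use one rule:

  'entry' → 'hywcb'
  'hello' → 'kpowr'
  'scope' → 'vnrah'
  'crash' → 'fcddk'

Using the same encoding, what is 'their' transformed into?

wshtu

Shifts by position in entry: pos 0: e→h (+3), pos 1: n→y (+11), pos 2: t→w (+3), pos 3: r→c (+11) — repeating every 2. The shifts repeat in a cycle of length 2: positions 0,1,… shift by +3, +11, then the pattern repeats.
Applying it to their: t+3=w, h+11=s, e+3=h, i+11=t, r+3=u.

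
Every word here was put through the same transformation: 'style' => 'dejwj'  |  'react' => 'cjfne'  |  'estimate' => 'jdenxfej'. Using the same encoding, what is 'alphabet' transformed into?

The shift depends on letter class: consonant s→d is +11, but vowel e→j is +5. Vowels shift forward by 5 and consonants shift forward by 11.
For alphabet: a(vowel)+5=f, l(cons)+11=w, p(cons)+11=a, h(cons)+11=s, a(vowel)+5=f, b(cons)+11=m, e(vowel)+5=j, t(cons)+11=e.

fwasfmje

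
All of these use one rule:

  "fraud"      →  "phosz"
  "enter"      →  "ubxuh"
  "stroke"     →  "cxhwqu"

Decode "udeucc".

f(5)→p(15) and r(17)→h(7) fit y≡21x+14 (mod 26); the inverse of 21 mod 26 is 5. This is an affine cipher: with a=0,…,z=25, each position x becomes (21x+14) mod 26.
Decoding udeucc: u(20)→5·(20−14)≡4=e; d(3)→5·(3−14)≡23=x; e(4)→5·(4−14)≡2=c; u(20)→5·(20−14)≡4=e; c(2)→5·(2−14)≡18=s; c(2)→5·(2−14)≡18=s (all mod 26).

excess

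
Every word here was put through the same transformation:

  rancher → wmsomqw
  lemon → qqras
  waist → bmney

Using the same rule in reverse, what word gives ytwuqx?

Shifts by position in rancher: pos 0: r→w (+5), pos 1: a→m (+12), pos 2: n→s (+5), pos 3: c→o (+12) — repeating every 2. The shifts repeat in a cycle of length 2: positions 0,1,… shift by +5, +12, then the pattern repeats.
Reversing it on ytwuqx: y−5=t, t−12=h, w−5=r, u−12=i, q−5=l, x−12=l.

thrill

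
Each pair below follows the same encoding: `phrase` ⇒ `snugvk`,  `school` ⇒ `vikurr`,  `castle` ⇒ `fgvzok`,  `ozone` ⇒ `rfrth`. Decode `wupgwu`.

tomato

Shifts by position in phrase: pos 0: p→s (+3), pos 1: h→n (+6), pos 2: r→u (+3), pos 3: a→g (+6) — repeating every 2. The shifts repeat in a cycle of length 2: positions 0,1,… shift by +3, +6, then the pattern repeats.
Undoing it on wupgwu: w−3=t, u−6=o, p−3=m, g−6=a, w−3=t, u−6=o.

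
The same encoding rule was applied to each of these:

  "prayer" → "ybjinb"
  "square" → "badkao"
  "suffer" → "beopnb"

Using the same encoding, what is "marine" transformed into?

Shifts by position in prayer: pos 0: p→y (+9), pos 1: r→b (+10), pos 2: a→j (+9), pos 3: y→i (+10) — repeating every 2. The shifts repeat in a cycle of length 2: positions 0,1,… shift by +9, +10, then the pattern repeats.
Applying it to marine: m+9=v, a+10=k, r+9=a, i+10=s, n+9=w, e+10=o.

vkaswo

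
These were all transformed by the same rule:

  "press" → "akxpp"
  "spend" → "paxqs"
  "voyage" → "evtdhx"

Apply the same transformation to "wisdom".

Each letter's alphabet position (a=0..z=25) is mapped through 5·x+3 mod 26 — an affine cipher.
Applying it to wisdom: w(22)→5·22+3≡9=j; i(8)→5·8+3≡17=r; s(18)→5·18+3≡15=p; d(3)→5·3+3≡18=s; o(14)→5·14+3≡21=v; m(12)→5·12+3≡11=l (all mod 26).

jrpsvl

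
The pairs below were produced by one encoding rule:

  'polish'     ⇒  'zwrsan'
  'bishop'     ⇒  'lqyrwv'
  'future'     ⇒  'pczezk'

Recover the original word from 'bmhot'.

The shifts repeat in a cycle of length 3: positions 0,1,… shift by +10, +8, +6, then the pattern repeats.
Undoing it on bmhot: b−10=r, m−8=e, h−6=b, o−10=e, t−8=l.

rebel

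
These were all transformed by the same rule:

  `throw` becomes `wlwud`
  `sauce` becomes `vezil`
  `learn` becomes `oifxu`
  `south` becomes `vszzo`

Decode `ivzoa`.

In throw: t→w is +3, h→l is +4, r→w is +5, o→u is +6 — the shift increases by 1 each position. Letter i (0-indexed) is shifted by i+3, so successive shifts are 3, 4, 5, ….
Decoding ivzoa: i−3=f, v−4=r, z−5=u, o−6=i, a−7=t.

fruit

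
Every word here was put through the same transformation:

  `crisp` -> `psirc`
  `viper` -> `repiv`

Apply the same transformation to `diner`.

The output letters match the input read backwards: crisp reversed is psirc. The word is simply reversed.
For diner: reverse → renid.

renid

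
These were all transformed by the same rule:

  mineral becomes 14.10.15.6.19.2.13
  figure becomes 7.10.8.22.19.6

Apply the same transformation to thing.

21.9.10.15.8

m is letter #13 and maps to 14: an offset of 1. Each letter is replaced by its alphabet position (a=1..z=26) + 1.
On thing: t=20→21, h=8→9, i=9→10, n=14→15, g=7→8.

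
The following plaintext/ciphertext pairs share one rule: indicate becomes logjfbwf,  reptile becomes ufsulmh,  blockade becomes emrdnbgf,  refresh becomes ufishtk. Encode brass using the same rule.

esdtv

The shifts repeat in a cycle of length 2: positions 0,1,… shift by +3, +1, then the pattern repeats.
For brass: b+3=e, r+1=s, a+3=d, s+1=t, s+3=v.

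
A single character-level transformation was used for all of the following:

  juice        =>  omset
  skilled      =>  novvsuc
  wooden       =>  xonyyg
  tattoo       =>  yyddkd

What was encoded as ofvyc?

Read the word backwards and shift each letter +10.
Undoing it on ofvyc: shift back: o−10=e, f−10=v, v−10=l, y−10=o, c−10=s → evlos; then reverse → solve.

solve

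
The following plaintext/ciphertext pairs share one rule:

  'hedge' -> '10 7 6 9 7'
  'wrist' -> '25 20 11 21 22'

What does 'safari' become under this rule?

21 3 8 3 20 11

Each letter is replaced by its alphabet position (a=1..z=26) + 2.
For safari: s=19→21, a=1→3, f=6→8, a=1→3, r=18→20, i=9→11.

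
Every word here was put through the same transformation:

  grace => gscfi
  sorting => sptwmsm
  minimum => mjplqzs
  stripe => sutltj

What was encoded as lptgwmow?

lordship

In grace: g→g is +0, r→s is +1, a→c is +2, c→f is +3 — the shift increases by 1 each position. Each letter shifts forward by its position index (0, 1, 2, …) — the shift grows by one for each successive letter.
Reversing it on lptgwmow: l−0=l, p−1=o, t−2=r, g−3=d, w−4=s, m−5=h, o−6=i, w−7=p.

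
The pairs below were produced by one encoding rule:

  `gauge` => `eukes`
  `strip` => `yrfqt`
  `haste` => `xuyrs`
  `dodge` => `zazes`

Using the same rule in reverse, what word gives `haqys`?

g(6)→e(4) and a(0)→u(20) fit y≡19x+20 (mod 26); the inverse of 19 mod 26 is 11. Treating letters as 0–25, the rule is x ↦ 19x + 20 (mod 26).
Decoding haqys: h(7)→11·(7−20)≡13=n; a(0)→11·(0−20)≡14=o; q(16)→11·(16−20)≡8=i; y(24)→11·(24−20)≡18=s; s(18)→11·(18−20)≡4=e (all mod 26).

noise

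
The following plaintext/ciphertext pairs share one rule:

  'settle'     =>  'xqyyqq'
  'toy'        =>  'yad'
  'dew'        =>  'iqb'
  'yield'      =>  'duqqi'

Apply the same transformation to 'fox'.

The rule splits by letter class: vowels +12, consonants +5.
For fox: f(cons)+5=k, o(vowel)+12=a, x(cons)+5=c.

kac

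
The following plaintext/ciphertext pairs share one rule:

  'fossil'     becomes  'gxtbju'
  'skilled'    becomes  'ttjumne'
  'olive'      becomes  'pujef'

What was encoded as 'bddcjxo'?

auction

A repeating key of period 2 is used — shifts +1, +9 over and over.
Reversing it on bddcjxo: b−1=a, d−9=u, d−1=c, c−9=t, j−1=i, x−9=o, o−1=n.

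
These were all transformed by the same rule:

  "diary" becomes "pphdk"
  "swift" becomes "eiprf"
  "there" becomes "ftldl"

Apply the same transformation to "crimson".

The shift depends on letter class: consonant d→p is +12, but vowel i→p is +7. The rule splits by letter class: vowels +7, consonants +12.
For crimson: c(cons)+12=o, r(cons)+12=d, i(vowel)+7=p, m(cons)+12=y, s(cons)+12=e, o(vowel)+7=v, n(cons)+12=z.

odpyevz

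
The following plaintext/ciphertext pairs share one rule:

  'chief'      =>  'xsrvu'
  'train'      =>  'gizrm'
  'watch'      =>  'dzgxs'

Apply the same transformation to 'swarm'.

Each pair mirrors across the alphabet (c↔x, h↔s, i↔r): positions sum to 25. Letters are reflected about the middle of the alphabet (position → 25−position): Atbash.
For swarm: s↔h, w↔d, a↔z, r↔i, m↔n.

hdzin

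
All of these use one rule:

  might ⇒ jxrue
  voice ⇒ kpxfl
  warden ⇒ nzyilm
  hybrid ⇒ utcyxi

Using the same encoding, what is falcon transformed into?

ozgfpm

Treating letters as 0–25, the rule is x ↦ 3x + 25 (mod 26).
For falcon: f(5)→3·5+25≡14=o; a(0)→3·0+25≡25=z; l(11)→3·11+25≡6=g; c(2)→3·2+25≡5=f; o(14)→3·14+25≡15=p; n(13)→3·13+25≡12=m (all mod 26).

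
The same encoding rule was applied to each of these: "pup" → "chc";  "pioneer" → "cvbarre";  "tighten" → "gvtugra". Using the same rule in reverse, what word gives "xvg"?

kit

Compare letters: p→c is +13, u→h is +13, p→c is +13 — a constant shift. Each letter is shifted forward by 13 in the alphabet (a Caesar shift of +13).
Decoding xvg: x−13=k, v−13=i, g−13=t.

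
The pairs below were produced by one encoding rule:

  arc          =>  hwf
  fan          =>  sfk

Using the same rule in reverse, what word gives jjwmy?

three

The output letters match the input read backwards, each shifted +5: arc reversed is cra. The word is reversed, then every letter is shifted forward by 5.
Reversing it on jjwmy: shift back: j−5=e, j−5=e, w−5=r, m−5=h, y−5=t → eerht; then reverse → three.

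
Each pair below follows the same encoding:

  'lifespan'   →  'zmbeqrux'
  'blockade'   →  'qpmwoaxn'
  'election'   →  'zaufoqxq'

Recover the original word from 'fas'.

The output letters match the input read backwards, each shifted +12: lifespan reversed is napsefil. The word is reversed, then every letter is shifted forward by 12.
Reversing it on fas: shift back: f−12=t, a−12=o, s−12=g → tog; then reverse → got.

got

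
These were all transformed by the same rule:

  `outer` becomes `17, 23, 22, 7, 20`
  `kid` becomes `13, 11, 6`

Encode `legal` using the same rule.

14, 7, 9, 3, 14

o is letter #15 and maps to 17: an offset of 2. Each letter is replaced by its alphabet position (a=1..z=26) + 2.
Applying it to legal: l=12→14, e=5→7, g=7→9, a=1→3, l=12→14.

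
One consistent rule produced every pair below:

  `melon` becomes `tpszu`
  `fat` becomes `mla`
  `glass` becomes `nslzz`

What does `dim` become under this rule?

ktt

The shift depends on letter class: consonant m→t is +7, but vowel e→p is +11. The rule splits by letter class: vowels +11, consonants +7.
For dim: d(cons)+7=k, i(vowel)+11=t, m(cons)+7=t.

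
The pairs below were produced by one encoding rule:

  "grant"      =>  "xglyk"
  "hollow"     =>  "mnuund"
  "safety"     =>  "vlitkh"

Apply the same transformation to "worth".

dngkm

g(6)→x(23) and r(17)→g(6) fit y≡15x+11 (mod 26); the inverse of 15 mod 26 is 7. This is an affine cipher: with a=0,…,z=25, each position x becomes (15x+11) mod 26.
For worth: w(22)→15·22+11≡3=d; o(14)→15·14+11≡13=n; r(17)→15·17+11≡6=g; t(19)→15·19+11≡10=k; h(7)→15·7+11≡12=m (all mod 26).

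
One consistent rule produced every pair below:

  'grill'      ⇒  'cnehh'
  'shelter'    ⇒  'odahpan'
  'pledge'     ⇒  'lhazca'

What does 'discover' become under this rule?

It's a constant shift of +22 (ROT22).
On discover: d+22=z, i+22=e, s+22=o, c+22=y, o+22=k, v+22=r, e+22=a, r+22=n.

zeoykran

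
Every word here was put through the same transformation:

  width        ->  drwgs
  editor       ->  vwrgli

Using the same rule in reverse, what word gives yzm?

Each pair mirrors across the alphabet (w↔d, i↔r, d↔w): positions sum to 25. Letters are reflected about the middle of the alphabet (position → 25−position): Atbash.
Reversing it on yzm: y↔b, z↔a, m↔n.

ban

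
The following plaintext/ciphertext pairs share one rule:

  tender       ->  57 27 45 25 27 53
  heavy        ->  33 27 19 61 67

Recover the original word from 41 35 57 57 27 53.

litter

Each letter becomes 2×(its alphabet position, a=1..z=26) + 17.
Decoding 41 35 57 57 27 53: 41→(41−17)÷2=12=l, 35→(35−17)÷2=9=i, 57→(57−17)÷2=20=t, 57→(57−17)÷2=20=t, 27→(27−17)÷2=5=e, 53→(53−17)÷2=18=r.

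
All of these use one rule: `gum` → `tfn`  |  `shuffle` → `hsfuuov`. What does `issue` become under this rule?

rhhfv

Letters are reflected about the middle of the alphabet (position → 25−position): Atbash.
On issue: i↔r, s↔h, s↔h, u↔f, e↔v.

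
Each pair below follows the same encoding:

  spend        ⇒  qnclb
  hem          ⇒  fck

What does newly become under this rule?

Compare letters: s→q is +24, p→n is +24, e→c is +24 — a constant shift. Each letter is shifted forward by 24 in the alphabet (a Caesar shift of +24).
On newly: n+24=l, e+24=c, w+24=u, l+24=j, y+24=w.

lcujw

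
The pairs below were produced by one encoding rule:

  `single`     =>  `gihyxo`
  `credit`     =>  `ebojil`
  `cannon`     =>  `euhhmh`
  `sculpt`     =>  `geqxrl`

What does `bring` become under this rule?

s(18)→g(6) and i(8)→i(8) fit y≡5x+20 (mod 26); the inverse of 5 mod 26 is 21. Each letter's alphabet position (a=0..z=25) is mapped through 5·x+20 mod 26 — an affine cipher.
Applying it to bring: b(1)→5·1+20≡25=z; r(17)→5·17+20≡1=b; i(8)→5·8+20≡8=i; n(13)→5·13+20≡7=h; g(6)→5·6+20≡24=y (all mod 26).

zbihy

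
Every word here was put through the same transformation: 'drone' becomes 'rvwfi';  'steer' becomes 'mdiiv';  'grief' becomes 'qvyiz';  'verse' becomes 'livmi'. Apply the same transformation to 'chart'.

ahsvd

This is an affine cipher: with a=0,…,z=25, each position x becomes (17x+18) mod 26.
On chart: c(2)→17·2+18≡0=a; h(7)→17·7+18≡7=h; a(0)→17·0+18≡18=s; r(17)→17·17+18≡21=v; t(19)→17·19+18≡3=d (all mod 26).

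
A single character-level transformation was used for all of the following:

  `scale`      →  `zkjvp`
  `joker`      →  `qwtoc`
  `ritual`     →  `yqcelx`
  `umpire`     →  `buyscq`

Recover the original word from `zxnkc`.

The shift increases by 1 at each position, starting from +7: 7, 8, 9, ….
Decoding zxnkc: z−7=s, x−8=p, n−9=e, k−10=a, c−11=r.

spear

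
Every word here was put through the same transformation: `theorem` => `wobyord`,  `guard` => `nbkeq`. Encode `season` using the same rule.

Two steps: reverse the string, then apply a Caesar shift of +10.
Applying it to season: reverse → nosaes; then shift: n+10=x, o+10=y, s+10=c, a+10=k, e+10=o, s+10=c.

xyckoc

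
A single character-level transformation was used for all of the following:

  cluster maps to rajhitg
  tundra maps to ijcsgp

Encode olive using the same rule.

Compare letters: c→r is +15, l→a is +15, u→j is +15 — a constant shift. Every letter moves 15 places later in the alphabet, wrapping around z→a.
Applying it to olive: o+15=d, l+15=a, i+15=x, v+15=k, e+15=t.

daxkt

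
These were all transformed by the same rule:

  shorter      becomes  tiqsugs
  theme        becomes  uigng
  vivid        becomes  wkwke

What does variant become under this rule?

The shift depends on letter class: consonant s→t is +1, but vowel o→q is +2. Two shifts are in play — +2 for a/e/i/o/u, +1 for every other letter.
On variant: v(cons)+1=w, a(vowel)+2=c, r(cons)+1=s, i(vowel)+2=k, a(vowel)+2=c, n(cons)+1=o, t(cons)+1=u.

wcskcou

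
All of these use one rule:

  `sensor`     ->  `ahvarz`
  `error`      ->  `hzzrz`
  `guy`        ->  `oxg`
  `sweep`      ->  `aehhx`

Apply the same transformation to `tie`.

blh

The shift depends on letter class: consonant s→a is +8, but vowel e→h is +3. Vowels shift forward by 3 and consonants shift forward by 8.
On tie: t(cons)+8=b, i(vowel)+3=l, e(vowel)+3=h.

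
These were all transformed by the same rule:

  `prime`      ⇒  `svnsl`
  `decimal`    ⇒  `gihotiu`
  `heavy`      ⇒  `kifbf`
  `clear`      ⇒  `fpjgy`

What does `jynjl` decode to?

In prime: p→s is +3, r→v is +4, i→n is +5, m→s is +6 — the shift increases by 1 each position. The shift increases by 1 at each position, starting from +3: 3, 4, 5, ….
Undoing it on jynjl: j−3=g, y−4=u, n−5=i, j−6=d, l−7=e.

guide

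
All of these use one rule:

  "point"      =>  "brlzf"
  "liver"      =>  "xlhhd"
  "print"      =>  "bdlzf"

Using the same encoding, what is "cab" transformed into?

The shift depends on letter class: consonant p→b is +12, but vowel o→r is +3. The rule splits by letter class: vowels +3, consonants +12.
For cab: c(cons)+12=o, a(vowel)+3=d, b(cons)+12=n.

odn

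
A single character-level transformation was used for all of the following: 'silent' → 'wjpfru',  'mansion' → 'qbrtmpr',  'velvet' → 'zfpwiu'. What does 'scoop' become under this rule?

Shifts by position in silent: pos 0: s→w (+4), pos 1: i→j (+1), pos 2: l→p (+4), pos 3: e→f (+1) — repeating every 2. The shifts repeat in a cycle of length 2: positions 0,1,… shift by +4, +1, then the pattern repeats.
For scoop: s+4=w, c+1=d, o+4=s, o+1=p, p+4=t.

wdspt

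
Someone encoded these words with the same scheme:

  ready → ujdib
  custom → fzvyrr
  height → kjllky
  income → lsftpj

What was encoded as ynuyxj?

Shifts by position in ready: pos 0: r→u (+3), pos 1: e→j (+5), pos 2: a→d (+3), pos 3: d→i (+5) — repeating every 2. It's a Vigenère-style cipher with numeric key [3,5]: position i shifts by key[i mod 2].
Reversing it on ynuyxj: y−3=v, n−5=i, u−3=r, y−5=t, x−3=u, j−5=e.

virtue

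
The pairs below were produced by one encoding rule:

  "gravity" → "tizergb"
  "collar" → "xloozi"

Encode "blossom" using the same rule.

yolhhln

Each pair mirrors across the alphabet (g↔t, r↔i, a↔z): positions sum to 25. This is the alphabet-reversal cipher (Atbash): a becomes z, b becomes y, etc.
For blossom: b↔y, l↔o, o↔l, s↔h, s↔h, o↔l, m↔n.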